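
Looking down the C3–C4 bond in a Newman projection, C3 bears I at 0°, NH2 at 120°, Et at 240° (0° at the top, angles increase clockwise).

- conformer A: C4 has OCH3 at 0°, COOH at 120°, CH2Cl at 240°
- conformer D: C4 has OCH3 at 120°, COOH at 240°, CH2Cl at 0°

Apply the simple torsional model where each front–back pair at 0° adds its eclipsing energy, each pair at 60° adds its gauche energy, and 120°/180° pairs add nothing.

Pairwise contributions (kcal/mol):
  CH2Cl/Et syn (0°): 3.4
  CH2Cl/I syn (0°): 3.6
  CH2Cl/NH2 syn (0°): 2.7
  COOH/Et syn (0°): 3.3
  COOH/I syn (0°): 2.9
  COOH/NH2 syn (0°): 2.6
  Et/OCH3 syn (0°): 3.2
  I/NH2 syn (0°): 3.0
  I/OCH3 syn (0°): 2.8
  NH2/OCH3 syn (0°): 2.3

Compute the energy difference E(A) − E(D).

-0.4 kcal/mol

A (eclipsed): I–OCH3 eclipsed, NH2–COOH eclipsed, Et–CH2Cl eclipsed; 2.8 + 2.6 + 3.4 = 8.8 kcal/mol.
D (eclipsed): I–CH2Cl eclipsed, NH2–OCH3 eclipsed, Et–COOH eclipsed; 3.6 + 2.3 + 3.3 = 9.2 kcal/mol.
E(A) − E(D) = 8.8 − 9.2 = -0.4 kcal/mol.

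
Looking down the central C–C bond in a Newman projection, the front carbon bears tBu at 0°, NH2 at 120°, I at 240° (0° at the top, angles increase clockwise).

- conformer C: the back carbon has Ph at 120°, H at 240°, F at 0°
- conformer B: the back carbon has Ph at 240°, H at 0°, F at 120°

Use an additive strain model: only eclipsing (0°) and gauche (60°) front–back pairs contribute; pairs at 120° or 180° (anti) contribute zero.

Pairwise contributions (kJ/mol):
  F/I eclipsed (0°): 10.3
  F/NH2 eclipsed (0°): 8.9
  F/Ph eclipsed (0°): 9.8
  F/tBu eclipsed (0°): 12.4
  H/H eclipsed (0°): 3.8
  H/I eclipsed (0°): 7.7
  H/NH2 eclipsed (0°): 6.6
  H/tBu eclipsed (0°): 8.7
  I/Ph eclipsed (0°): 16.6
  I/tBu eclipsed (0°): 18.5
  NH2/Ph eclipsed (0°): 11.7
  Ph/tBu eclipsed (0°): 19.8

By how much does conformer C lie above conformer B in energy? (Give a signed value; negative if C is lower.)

-2.4 kJ/mol

C (eclipsed): tBu–F eclipsed, NH2–Ph eclipsed, I–H eclipsed; 12.4 + 11.7 + 7.7 = 31.8 kJ/mol.
B (eclipsed): tBu–H eclipsed, NH2–F eclipsed, I–Ph eclipsed; 8.7 + 8.9 + 16.6 = 34.2 kJ/mol.
E(C) − E(B) = 31.8 − 34.2 = -2.4 kJ/mol.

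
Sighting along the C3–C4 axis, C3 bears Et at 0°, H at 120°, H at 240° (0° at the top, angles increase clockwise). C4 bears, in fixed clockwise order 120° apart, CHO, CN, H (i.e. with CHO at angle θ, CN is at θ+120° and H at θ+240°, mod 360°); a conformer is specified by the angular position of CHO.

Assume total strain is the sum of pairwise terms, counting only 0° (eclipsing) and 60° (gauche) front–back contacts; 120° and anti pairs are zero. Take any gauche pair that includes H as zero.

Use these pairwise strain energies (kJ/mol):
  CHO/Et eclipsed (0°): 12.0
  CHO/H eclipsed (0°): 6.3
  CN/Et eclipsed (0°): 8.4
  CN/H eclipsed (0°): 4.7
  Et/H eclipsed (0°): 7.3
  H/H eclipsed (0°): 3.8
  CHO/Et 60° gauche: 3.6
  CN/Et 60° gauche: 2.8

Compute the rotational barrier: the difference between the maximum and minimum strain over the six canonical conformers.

17.7 kJ/mol

CHO at 0° (eclipsed): Et(0°)/CHO(0°) eclipsed 12.0; H(120°)/CN(120°) eclipsed 4.7; H(240°)/H(240°) eclipsed 3.8 → 20.5 kJ/mol.
CHO at 60° (staggered): Et(0°)/CHO(60°) gauche 3.6 → 3.6 kJ/mol.
CHO at 120° (eclipsed): Et(0°)/H(0°) eclipsed 7.3; H(120°)/CHO(120°) eclipsed 6.3; H(240°)/CN(240°) eclipsed 4.7 → 18.3 kJ/mol.
CHO at 180° (staggered): Et(0°)/CN(300°) gauche 2.8 → 2.8 kJ/mol.
CHO at 240° (eclipsed): Et(0°)/CN(0°) eclipsed 8.4; H(120°)/H(120°) eclipsed 3.8; H(240°)/CHO(240°) eclipsed 6.3 → 18.5 kJ/mol.
CHO at 300° (staggered): Et(0°)/CHO(300°) gauche 3.6; Et(0°)/CN(60°) gauche 2.8 → 6.4 kJ/mol.
Max at 0° (20.5 kJ/mol), min at 180° (2.8 kJ/mol); barrier = 17.7 kJ/mol.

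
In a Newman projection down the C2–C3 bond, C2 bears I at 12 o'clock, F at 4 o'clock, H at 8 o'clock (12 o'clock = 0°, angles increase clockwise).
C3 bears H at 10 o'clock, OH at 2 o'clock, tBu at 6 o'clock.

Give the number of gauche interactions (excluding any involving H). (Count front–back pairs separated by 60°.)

3

Non-H gauche pairs: I(0°)/OH(60°); F(120°)/OH(60°); F(120°)/tBu(180°) — 3 interactions.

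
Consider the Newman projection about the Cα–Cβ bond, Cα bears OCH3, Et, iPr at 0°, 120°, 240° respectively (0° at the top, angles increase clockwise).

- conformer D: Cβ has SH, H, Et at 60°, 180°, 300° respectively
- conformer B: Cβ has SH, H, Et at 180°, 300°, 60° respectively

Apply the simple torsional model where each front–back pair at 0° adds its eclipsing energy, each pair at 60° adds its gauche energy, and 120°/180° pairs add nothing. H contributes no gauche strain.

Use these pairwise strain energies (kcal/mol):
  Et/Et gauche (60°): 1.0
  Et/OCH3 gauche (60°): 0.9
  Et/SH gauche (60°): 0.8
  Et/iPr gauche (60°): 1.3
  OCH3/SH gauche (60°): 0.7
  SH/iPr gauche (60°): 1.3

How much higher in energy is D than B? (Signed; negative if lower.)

-0.3 kcal/mol

D (staggered): OCH3–SH gauche, OCH3–Et gauche, Et–SH gauche, iPr–Et gauche; 0.7 + 0.9 + 0.8 + 1.3 = 3.7 kcal/mol.
B (staggered): OCH3–Et gauche, Et–SH gauche, Et–Et gauche, iPr–SH gauche; 0.9 + 0.8 + 1.0 + 1.3 = 4.0 kcal/mol.
E(D) − E(B) = 3.7 − 4.0 = -0.3 kcal/mol.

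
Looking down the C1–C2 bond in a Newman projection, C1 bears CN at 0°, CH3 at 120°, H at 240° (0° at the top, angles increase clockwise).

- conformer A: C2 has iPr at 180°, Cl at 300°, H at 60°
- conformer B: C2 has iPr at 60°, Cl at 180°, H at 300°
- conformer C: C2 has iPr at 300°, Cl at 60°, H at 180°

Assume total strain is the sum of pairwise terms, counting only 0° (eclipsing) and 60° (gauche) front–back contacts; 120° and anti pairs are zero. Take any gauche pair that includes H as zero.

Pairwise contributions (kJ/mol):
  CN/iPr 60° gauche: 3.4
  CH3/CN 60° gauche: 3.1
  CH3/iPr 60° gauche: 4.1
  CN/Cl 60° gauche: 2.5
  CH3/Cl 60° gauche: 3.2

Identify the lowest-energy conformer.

A (staggered): CN–Cl gauche, CH3–iPr gauche; 2.5 + 4.1 = 6.6 kJ/mol.
B (staggered): CN–iPr gauche, CH3–iPr gauche, CH3–Cl gauche; 3.4 + 4.1 + 3.2 = 10.7 kJ/mol.
C (staggered): CN–iPr gauche, CN–Cl gauche, CH3–Cl gauche; 3.4 + 2.5 + 3.2 = 9.1 kJ/mol.
A has the lowest total (6.6 kJ/mol).

A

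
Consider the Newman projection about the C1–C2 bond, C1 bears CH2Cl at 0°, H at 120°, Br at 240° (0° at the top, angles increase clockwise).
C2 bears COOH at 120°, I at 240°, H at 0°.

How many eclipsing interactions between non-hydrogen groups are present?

Non-H eclipsing pairs: Br(240°)/I(240°) — 1 interaction.

1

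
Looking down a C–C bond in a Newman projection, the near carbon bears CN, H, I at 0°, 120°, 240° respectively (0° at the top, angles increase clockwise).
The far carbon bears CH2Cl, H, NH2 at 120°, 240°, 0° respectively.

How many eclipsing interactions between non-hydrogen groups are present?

Non-H eclipsing pairs: CN(0°)/NH2(0°) — 1 interaction.

1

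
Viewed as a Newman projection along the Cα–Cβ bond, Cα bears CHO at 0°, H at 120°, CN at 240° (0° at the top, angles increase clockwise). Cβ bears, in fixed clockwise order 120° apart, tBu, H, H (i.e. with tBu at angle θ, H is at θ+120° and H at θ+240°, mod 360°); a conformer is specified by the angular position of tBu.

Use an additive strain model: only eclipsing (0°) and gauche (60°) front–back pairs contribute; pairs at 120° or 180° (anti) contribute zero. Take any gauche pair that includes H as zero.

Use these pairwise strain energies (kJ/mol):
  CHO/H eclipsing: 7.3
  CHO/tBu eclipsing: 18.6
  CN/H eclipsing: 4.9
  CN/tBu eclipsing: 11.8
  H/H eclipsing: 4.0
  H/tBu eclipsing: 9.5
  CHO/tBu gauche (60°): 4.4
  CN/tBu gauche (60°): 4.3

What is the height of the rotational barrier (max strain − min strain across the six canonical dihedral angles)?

tBu at 0° (eclipsed): CHO(0°)/tBu(0°) eclipsed 18.6; H(120°)/H(120°) eclipsed 4.0; CN(240°)/H(240°) eclipsed 4.9 → 27.5 kJ/mol.
tBu at 60° (staggered): CHO(0°)/tBu(60°) gauche 4.4 → 4.4 kJ/mol.
tBu at 120° (eclipsed): CHO(0°)/H(0°) eclipsed 7.3; H(120°)/tBu(120°) eclipsed 9.5; CN(240°)/H(240°) eclipsed 4.9 → 21.7 kJ/mol.
tBu at 180° (staggered): CN(240°)/tBu(180°) gauche 4.3 → 4.3 kJ/mol.
tBu at 240° (eclipsed): CHO(0°)/H(0°) eclipsed 7.3; H(120°)/H(120°) eclipsed 4.0; CN(240°)/tBu(240°) eclipsed 11.8 → 23.1 kJ/mol.
tBu at 300° (staggered): CHO(0°)/tBu(300°) gauche 4.4; CN(240°)/tBu(300°) gauche 4.3 → 8.7 kJ/mol.
Max at 0° (27.5 kJ/mol), min at 180° (4.3 kJ/mol); barrier = 23.2 kJ/mol.

23.2 kJ/mol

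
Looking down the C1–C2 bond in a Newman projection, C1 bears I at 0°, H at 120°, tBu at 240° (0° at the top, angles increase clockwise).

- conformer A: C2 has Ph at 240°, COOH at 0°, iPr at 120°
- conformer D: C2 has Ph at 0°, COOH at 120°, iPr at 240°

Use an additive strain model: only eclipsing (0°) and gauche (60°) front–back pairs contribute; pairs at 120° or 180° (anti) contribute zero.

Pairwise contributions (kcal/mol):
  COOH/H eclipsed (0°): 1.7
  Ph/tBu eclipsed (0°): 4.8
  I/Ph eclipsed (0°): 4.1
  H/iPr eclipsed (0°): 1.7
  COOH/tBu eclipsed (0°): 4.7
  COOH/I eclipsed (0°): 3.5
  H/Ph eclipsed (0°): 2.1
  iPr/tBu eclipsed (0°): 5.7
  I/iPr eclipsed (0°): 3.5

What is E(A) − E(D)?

A is eclipsed. I at 0° is eclipsed with COOH at 0° (3.5); H at 120° is eclipsed with iPr at 120° (1.7); tBu at 240° is eclipsed with Ph at 240° (4.8). Total 10.0 kcal/mol.
D is eclipsed. I at 0° is eclipsed with Ph at 0° (4.1); H at 120° is eclipsed with COOH at 120° (1.7); tBu at 240° is eclipsed with iPr at 240° (5.7). Total 11.5 kcal/mol.
E(A) − E(D) = 10.0 − 11.5 = -1.5 kcal/mol.

-1.5 kcal/mol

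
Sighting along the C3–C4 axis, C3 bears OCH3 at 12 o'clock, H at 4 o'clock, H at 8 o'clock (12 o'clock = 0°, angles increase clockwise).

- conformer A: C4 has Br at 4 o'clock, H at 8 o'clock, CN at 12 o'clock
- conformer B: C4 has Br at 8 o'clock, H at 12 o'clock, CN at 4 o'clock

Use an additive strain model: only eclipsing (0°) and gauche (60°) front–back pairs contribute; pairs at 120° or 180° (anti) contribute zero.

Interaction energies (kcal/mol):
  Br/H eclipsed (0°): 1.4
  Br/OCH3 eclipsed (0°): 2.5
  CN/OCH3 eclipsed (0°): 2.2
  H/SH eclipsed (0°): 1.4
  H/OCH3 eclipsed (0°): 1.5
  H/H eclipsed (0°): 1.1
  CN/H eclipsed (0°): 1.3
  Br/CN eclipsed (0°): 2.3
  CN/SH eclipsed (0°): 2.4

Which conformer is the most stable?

B

A (eclipsed): OCH3–CN eclipsed, H–Br eclipsed, H–H eclipsed; 2.2 + 1.4 + 1.1 = 4.7 kcal/mol.
B (eclipsed): OCH3–H eclipsed, H–CN eclipsed, H–Br eclipsed; 1.5 + 1.3 + 1.4 = 4.2 kcal/mol.
B has the lowest total (4.2 kcal/mol).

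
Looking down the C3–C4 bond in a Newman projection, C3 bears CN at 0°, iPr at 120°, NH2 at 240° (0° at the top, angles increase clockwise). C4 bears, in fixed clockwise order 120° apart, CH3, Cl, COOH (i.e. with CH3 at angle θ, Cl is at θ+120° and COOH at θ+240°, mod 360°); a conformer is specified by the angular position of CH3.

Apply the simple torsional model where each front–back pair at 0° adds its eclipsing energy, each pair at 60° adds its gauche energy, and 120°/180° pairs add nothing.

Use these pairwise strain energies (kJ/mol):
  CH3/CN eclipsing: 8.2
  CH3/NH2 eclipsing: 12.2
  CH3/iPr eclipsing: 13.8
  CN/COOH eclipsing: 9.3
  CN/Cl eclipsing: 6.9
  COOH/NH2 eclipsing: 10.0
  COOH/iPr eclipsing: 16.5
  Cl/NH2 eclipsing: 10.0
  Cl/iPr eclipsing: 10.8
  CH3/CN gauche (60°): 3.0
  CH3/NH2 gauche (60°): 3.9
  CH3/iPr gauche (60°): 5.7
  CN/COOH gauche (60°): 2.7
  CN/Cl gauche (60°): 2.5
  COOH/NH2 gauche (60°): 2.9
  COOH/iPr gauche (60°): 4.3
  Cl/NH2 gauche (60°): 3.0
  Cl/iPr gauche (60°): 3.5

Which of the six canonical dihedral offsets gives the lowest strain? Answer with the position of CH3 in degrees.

CH3 at 0° (eclipsed): CN–CH3 eclipsed, iPr–Cl eclipsed, NH2–COOH eclipsed; 8.2 + 10.8 + 10.0 = 29.0 kJ/mol.
CH3 at 60° (staggered): CN–CH3 gauche, CN–COOH gauche, iPr–CH3 gauche, iPr–Cl gauche, NH2–Cl gauche, NH2–COOH gauche; 3.0 + 2.7 + 5.7 + 3.5 + 3.0 + 2.9 = 20.8 kJ/mol.
CH3 at 120° (eclipsed): CN–COOH eclipsed, iPr–CH3 eclipsed, NH2–Cl eclipsed; 9.3 + 13.8 + 10.0 = 33.1 kJ/mol.
CH3 at 180° (staggered): CN–Cl gauche, CN–COOH gauche, iPr–CH3 gauche, iPr–COOH gauche, NH2–CH3 gauche, NH2–Cl gauche; 2.5 + 2.7 + 5.7 + 4.3 + 3.9 + 3.0 = 22.1 kJ/mol.
CH3 at 240° (eclipsed): CN–Cl eclipsed, iPr–COOH eclipsed, NH2–CH3 eclipsed; 6.9 + 16.5 + 12.2 = 35.6 kJ/mol.
CH3 at 300° (staggered): CN–CH3 gauche, CN–Cl gauche, iPr–Cl gauche, iPr–COOH gauche, NH2–CH3 gauche, NH2–COOH gauche; 3.0 + 2.5 + 3.5 + 4.3 + 3.9 + 2.9 = 20.1 kJ/mol.
The minimum (20.1 kJ/mol) occurs with CH3 at 300°.

300°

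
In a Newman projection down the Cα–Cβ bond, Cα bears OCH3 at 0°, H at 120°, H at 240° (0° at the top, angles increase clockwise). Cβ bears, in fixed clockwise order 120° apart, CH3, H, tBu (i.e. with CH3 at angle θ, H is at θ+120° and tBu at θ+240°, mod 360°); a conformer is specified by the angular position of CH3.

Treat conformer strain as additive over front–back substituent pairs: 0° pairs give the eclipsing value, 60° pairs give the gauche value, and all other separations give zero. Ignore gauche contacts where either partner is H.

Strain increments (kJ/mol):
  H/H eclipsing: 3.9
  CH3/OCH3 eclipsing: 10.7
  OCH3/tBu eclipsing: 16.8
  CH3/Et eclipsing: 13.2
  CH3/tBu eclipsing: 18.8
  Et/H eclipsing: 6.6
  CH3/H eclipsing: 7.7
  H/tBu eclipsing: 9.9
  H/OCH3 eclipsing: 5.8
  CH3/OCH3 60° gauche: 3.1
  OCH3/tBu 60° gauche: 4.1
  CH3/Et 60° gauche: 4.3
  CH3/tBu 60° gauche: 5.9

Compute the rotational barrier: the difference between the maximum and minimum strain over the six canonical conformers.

CH3 at 0° is eclipsed. OCH3 at 0° is eclipsed with CH3 at 0° (10.7); H at 120° is eclipsed with H at 120° (3.9); H at 240° is eclipsed with tBu at 240° (9.9). Total 24.5 kJ/mol.
CH3 at 60° is staggered. OCH3 at 0° is gauche with CH3 at 60° (3.1); OCH3 at 0° is gauche with tBu at 300° (4.1). Total 7.2 kJ/mol.
CH3 at 120° is eclipsed. OCH3 at 0° is eclipsed with tBu at 0° (16.8); H at 120° is eclipsed with CH3 at 120° (7.7); H at 240° is eclipsed with H at 240° (3.9). Total 28.4 kJ/mol.
CH3 at 180° is staggered. OCH3 at 0° is gauche with tBu at 60° (4.1). Total 4.1 kJ/mol.
CH3 at 240° is eclipsed. OCH3 at 0° is eclipsed with H at 0° (5.8); H at 120° is eclipsed with tBu at 120° (9.9); H at 240° is eclipsed with CH3 at 240° (7.7). Total 23.4 kJ/mol.
CH3 at 300° is staggered. OCH3 at 0° is gauche with CH3 at 300° (3.1). Total 3.1 kJ/mol.
Max at 120° (28.4 kJ/mol), min at 300° (3.1 kJ/mol); barrier = 25.3 kJ/mol.

25.3 kJ/mol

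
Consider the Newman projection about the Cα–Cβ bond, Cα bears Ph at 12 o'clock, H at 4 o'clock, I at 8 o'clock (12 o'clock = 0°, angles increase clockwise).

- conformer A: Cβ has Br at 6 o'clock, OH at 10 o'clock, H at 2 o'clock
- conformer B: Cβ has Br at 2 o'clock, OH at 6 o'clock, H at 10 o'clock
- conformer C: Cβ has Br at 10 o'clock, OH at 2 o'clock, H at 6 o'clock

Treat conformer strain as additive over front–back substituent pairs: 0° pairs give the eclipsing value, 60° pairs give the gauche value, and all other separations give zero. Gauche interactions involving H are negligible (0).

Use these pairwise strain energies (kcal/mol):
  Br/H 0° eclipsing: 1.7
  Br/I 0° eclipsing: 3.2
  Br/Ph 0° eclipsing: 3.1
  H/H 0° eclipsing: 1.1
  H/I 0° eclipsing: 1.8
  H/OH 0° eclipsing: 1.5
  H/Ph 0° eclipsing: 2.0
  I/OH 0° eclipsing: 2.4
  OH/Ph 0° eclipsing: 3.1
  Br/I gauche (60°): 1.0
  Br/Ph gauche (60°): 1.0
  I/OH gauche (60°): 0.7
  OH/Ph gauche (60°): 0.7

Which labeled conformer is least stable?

C

A (staggered): Ph(0°)/OH(300°) gauche 0.7; I(240°)/Br(180°) gauche 1.0; I(240°)/OH(300°) gauche 0.7 → 2.4 kcal/mol.
B (staggered): Ph(0°)/Br(60°) gauche 1.0; I(240°)/OH(180°) gauche 0.7 → 1.7 kcal/mol.
C (staggered): Ph(0°)/Br(300°) gauche 1.0; Ph(0°)/OH(60°) gauche 0.7; I(240°)/Br(300°) gauche 1.0 → 2.7 kcal/mol.
C has the highest total (2.7 kcal/mol).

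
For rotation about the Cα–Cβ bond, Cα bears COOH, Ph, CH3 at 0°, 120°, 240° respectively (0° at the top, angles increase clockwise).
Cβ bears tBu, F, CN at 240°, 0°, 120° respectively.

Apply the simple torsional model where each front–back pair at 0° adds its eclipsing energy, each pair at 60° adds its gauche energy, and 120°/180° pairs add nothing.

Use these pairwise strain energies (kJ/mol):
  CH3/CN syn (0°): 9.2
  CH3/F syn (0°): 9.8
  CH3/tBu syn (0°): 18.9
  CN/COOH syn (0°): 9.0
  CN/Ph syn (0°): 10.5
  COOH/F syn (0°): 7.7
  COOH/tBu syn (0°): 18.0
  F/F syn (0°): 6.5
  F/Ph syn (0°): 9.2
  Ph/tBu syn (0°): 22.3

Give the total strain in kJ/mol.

37.1 kJ/mol

This conformer (eclipsed): COOH–F eclipsed, Ph–CN eclipsed, CH3–tBu eclipsed; 7.7 + 10.5 + 18.9 = 37.1 kJ/mol.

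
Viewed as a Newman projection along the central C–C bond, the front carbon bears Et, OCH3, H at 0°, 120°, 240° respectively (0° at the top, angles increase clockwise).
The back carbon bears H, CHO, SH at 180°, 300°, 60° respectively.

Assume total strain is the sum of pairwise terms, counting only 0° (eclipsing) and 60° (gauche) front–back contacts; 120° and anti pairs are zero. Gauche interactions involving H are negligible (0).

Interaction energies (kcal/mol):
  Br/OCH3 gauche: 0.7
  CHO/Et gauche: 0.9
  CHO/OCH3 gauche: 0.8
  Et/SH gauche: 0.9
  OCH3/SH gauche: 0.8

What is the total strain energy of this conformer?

2.6 kcal/mol

This conformer (staggered): Et(0°)/CHO(300°) gauche 0.9; Et(0°)/SH(60°) gauche 0.9; OCH3(120°)/SH(60°) gauche 0.8 → 2.6 kcal/mol.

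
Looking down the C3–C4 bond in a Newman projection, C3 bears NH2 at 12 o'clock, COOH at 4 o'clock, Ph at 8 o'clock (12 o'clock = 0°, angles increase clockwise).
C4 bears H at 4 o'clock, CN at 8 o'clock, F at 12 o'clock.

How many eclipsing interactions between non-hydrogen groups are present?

2

Non-H eclipsing pairs: NH2(0°)/F(0°); Ph(240°)/CN(240°) — 2 interactions.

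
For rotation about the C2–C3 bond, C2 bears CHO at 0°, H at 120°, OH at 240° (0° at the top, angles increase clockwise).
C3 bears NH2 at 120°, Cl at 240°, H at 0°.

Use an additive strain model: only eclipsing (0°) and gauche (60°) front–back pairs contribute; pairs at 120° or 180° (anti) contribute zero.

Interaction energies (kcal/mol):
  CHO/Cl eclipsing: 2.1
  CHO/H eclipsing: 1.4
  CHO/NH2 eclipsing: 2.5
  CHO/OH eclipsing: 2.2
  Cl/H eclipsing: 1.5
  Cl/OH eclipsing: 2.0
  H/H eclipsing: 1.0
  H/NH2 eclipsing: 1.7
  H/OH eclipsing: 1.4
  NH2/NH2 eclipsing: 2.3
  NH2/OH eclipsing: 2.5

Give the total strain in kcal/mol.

This conformer is eclipsed. CHO at 0° is eclipsed with H at 0° (1.4); H at 120° is eclipsed with NH2 at 120° (1.7); OH at 240° is eclipsed with Cl at 240° (2.0). Total 5.1 kcal/mol.

5.1 kcal/mol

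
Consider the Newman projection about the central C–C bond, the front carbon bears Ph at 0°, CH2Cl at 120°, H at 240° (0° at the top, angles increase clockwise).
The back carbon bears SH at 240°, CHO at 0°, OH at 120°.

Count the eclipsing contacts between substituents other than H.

2

Non-H eclipsing pairs: Ph(0°)/CHO(0°); CH2Cl(120°)/OH(120°) — 2 interactions.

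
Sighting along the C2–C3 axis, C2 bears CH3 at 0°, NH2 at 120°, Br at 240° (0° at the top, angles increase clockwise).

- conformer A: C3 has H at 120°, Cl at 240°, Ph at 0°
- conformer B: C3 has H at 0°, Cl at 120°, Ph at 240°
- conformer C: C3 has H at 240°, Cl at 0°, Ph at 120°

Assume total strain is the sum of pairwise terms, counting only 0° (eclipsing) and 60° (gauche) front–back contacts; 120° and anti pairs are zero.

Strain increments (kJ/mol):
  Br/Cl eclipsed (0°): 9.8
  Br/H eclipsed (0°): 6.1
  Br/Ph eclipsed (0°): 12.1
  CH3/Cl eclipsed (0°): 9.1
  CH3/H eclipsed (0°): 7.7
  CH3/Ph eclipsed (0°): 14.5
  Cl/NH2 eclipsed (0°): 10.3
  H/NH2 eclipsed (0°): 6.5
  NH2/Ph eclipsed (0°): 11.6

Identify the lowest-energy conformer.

A (eclipsed): CH3(0°)/Ph(0°) eclipsed 14.5; NH2(120°)/H(120°) eclipsed 6.5; Br(240°)/Cl(240°) eclipsed 9.8 → 30.8 kJ/mol.
B (eclipsed): CH3(0°)/H(0°) eclipsed 7.7; NH2(120°)/Cl(120°) eclipsed 10.3; Br(240°)/Ph(240°) eclipsed 12.1 → 30.1 kJ/mol.
C (eclipsed): CH3(0°)/Cl(0°) eclipsed 9.1; NH2(120°)/Ph(120°) eclipsed 11.6; Br(240°)/H(240°) eclipsed 6.1 → 26.8 kJ/mol.
C has the lowest total (26.8 kJ/mol).

C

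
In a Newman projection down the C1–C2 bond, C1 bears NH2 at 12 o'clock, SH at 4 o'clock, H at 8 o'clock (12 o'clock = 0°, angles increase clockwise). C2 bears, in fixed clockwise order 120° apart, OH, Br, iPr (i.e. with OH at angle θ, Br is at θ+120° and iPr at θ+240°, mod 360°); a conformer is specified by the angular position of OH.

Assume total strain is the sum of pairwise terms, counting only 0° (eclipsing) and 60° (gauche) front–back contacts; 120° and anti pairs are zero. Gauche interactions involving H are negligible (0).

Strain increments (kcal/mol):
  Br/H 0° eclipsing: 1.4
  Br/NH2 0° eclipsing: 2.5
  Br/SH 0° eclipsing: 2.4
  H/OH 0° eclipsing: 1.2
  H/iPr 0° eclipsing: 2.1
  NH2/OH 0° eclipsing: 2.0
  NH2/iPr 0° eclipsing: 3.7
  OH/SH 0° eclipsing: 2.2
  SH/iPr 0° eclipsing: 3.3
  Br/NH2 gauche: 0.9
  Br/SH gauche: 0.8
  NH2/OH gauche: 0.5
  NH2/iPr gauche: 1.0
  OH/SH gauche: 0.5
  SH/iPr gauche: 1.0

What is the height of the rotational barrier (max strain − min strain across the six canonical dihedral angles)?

OH at 0° is eclipsed. NH2 at 0° is eclipsed with OH at 0° (2.0); SH at 120° is eclipsed with Br at 120° (2.4); H at 240° is eclipsed with iPr at 240° (2.1). Total 6.5 kcal/mol.
OH at 60° is staggered. NH2 at 0° is gauche with OH at 60° (0.5); NH2 at 0° is gauche with iPr at 300° (1.0); SH at 120° is gauche with OH at 60° (0.5); SH at 120° is gauche with Br at 180° (0.8). Total 2.8 kcal/mol.
OH at 120° is eclipsed. NH2 at 0° is eclipsed with iPr at 0° (3.7); SH at 120° is eclipsed with OH at 120° (2.2); H at 240° is eclipsed with Br at 240° (1.4). Total 7.3 kcal/mol.
OH at 180° is staggered. NH2 at 0° is gauche with Br at 300° (0.9); NH2 at 0° is gauche with iPr at 60° (1.0); SH at 120° is gauche with OH at 180° (0.5); SH at 120° is gauche with iPr at 60° (1.0). Total 3.4 kcal/mol.
OH at 240° is eclipsed. NH2 at 0° is eclipsed with Br at 0° (2.5); SH at 120° is eclipsed with iPr at 120° (3.3); H at 240° is eclipsed with OH at 240° (1.2). Total 7.0 kcal/mol.
OH at 300° is staggered. NH2 at 0° is gauche with OH at 300° (0.5); NH2 at 0° is gauche with Br at 60° (0.9); SH at 120° is gauche with Br at 60° (0.8); SH at 120° is gauche with iPr at 180° (1.0). Total 3.2 kcal/mol.
Max at 120° (7.3 kcal/mol), min at 60° (2.8 kcal/mol); barrier = 4.5 kcal/mol.

4.5 kcal/mol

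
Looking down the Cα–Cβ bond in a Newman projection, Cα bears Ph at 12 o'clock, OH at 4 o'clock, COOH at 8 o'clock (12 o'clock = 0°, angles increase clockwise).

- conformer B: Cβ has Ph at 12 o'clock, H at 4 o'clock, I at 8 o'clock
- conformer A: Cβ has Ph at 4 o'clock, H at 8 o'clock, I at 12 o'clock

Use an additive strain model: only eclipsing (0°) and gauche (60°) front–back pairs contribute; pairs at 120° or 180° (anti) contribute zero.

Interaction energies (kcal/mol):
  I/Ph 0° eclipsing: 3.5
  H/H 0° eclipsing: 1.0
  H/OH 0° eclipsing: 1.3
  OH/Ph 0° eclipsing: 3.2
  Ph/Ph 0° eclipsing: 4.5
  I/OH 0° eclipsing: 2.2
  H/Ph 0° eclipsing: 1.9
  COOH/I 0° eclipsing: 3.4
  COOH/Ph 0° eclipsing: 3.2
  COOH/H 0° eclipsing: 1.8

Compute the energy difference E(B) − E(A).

+0.7 kcal/mol

B (eclipsed): Ph–Ph eclipsed, OH–H eclipsed, COOH–I eclipsed; 4.5 + 1.3 + 3.4 = 9.2 kcal/mol.
A (eclipsed): Ph–I eclipsed, OH–Ph eclipsed, COOH–H eclipsed; 3.5 + 3.2 + 1.8 = 8.5 kcal/mol.
E(B) − E(A) = 9.2 − 8.5 = +0.7 kcal/mol.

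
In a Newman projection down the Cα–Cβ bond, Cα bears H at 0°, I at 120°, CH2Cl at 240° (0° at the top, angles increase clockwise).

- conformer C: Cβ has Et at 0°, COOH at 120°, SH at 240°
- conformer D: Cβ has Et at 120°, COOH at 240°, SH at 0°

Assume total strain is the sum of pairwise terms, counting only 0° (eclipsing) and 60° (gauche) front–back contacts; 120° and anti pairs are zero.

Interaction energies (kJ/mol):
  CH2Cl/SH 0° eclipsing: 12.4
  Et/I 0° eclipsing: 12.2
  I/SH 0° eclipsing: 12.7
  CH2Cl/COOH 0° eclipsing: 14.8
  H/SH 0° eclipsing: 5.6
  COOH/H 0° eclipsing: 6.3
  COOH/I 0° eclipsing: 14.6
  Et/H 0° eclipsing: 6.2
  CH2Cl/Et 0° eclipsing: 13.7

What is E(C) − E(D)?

C (eclipsed): H(0°)/Et(0°) eclipsed 6.2; I(120°)/COOH(120°) eclipsed 14.6; CH2Cl(240°)/SH(240°) eclipsed 12.4 → 33.2 kJ/mol.
D (eclipsed): H(0°)/SH(0°) eclipsed 5.6; I(120°)/Et(120°) eclipsed 12.2; CH2Cl(240°)/COOH(240°) eclipsed 14.8 → 32.6 kJ/mol.
E(C) − E(D) = 33.2 − 32.6 = +0.6 kJ/mol.

+0.6 kJ/mol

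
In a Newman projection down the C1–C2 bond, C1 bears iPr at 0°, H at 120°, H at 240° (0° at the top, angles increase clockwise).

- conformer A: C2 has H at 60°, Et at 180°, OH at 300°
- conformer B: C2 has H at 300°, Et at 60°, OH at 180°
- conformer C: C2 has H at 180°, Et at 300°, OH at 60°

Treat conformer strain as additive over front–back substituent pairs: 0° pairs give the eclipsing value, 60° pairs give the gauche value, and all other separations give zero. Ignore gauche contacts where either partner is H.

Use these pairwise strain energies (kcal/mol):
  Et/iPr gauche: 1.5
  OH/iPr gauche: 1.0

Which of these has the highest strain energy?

C

A (staggered): iPr–OH gauche; 1.0 = 1.0 kcal/mol.
B (staggered): iPr–Et gauche; 1.5 = 1.5 kcal/mol.
C (staggered): iPr–Et gauche, iPr–OH gauche; 1.5 + 1.0 = 2.5 kcal/mol.
C has the highest total (2.5 kcal/mol).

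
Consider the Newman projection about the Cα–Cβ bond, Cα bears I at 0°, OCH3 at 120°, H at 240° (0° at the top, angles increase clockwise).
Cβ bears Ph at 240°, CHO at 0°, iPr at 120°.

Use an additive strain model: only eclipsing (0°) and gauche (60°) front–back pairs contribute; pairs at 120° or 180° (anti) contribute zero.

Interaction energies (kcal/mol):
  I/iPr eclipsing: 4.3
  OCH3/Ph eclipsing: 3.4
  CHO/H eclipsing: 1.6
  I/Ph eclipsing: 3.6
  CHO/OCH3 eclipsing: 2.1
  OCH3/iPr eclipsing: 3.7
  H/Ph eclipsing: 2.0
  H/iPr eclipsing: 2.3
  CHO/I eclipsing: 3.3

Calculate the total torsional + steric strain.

9.0 kcal/mol

This conformer is eclipsed. I at 0° is eclipsed with CHO at 0° (3.3); OCH3 at 120° is eclipsed with iPr at 120° (3.7); H at 240° is eclipsed with Ph at 240° (2.0). Total 9.0 kcal/mol.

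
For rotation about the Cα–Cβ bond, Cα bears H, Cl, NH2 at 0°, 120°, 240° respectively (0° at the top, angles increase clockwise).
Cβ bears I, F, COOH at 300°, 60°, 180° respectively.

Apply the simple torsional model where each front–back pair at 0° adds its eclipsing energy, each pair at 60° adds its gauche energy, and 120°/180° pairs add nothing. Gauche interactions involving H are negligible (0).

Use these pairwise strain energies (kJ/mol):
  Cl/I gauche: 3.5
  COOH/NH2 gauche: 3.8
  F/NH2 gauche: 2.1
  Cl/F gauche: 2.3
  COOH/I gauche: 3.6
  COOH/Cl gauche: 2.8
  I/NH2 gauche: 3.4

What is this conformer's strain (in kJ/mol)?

This conformer is staggered. Cl at 120° is gauche with F at 60° (2.3); Cl at 120° is gauche with COOH at 180° (2.8); NH2 at 240° is gauche with I at 300° (3.4); NH2 at 240° is gauche with COOH at 180° (3.8). Total 12.3 kJ/mol.

12.3 kJ/mol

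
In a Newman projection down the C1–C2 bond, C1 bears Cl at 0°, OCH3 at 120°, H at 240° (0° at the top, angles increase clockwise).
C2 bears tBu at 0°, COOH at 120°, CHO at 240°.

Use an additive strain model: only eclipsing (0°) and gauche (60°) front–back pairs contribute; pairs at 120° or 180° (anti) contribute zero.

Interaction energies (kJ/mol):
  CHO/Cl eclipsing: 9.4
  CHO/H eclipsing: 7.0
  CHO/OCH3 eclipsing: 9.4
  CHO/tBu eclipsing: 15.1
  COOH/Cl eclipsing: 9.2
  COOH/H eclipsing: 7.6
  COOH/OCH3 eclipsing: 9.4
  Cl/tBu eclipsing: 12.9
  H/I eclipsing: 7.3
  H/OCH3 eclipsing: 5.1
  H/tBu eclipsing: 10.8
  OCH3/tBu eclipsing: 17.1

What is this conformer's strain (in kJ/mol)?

This conformer (eclipsed): Cl(0°)/tBu(0°) eclipsed 12.9; OCH3(120°)/COOH(120°) eclipsed 9.4; H(240°)/CHO(240°) eclipsed 7.0 → 29.3 kJ/mol.

29.3 kJ/mol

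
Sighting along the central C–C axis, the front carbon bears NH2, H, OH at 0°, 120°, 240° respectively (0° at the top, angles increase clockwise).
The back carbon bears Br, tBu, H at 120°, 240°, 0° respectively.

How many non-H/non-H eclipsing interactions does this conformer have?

1

Non-H eclipsing pairs: OH(240°)/tBu(240°) — 1 interaction.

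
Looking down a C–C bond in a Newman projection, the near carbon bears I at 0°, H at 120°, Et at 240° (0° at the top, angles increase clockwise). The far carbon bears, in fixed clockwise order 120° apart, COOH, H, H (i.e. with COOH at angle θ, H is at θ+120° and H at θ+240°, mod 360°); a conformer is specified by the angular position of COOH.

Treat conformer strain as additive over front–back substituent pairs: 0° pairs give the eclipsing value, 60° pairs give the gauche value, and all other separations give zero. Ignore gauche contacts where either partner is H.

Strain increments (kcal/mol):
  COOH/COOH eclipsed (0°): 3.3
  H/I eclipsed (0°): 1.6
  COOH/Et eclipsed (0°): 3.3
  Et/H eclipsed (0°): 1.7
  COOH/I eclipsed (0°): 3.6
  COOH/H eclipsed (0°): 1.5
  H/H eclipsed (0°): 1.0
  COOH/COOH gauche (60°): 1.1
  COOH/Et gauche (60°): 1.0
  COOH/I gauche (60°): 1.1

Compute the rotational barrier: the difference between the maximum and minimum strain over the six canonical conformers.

COOH at 0° (eclipsed): I–COOH eclipsed, H–H eclipsed, Et–H eclipsed; 3.6 + 1.0 + 1.7 = 6.3 kcal/mol.
COOH at 60° (staggered): I–COOH gauche; 1.1 = 1.1 kcal/mol.
COOH at 120° (eclipsed): I–H eclipsed, H–COOH eclipsed, Et–H eclipsed; 1.6 + 1.5 + 1.7 = 4.8 kcal/mol.
COOH at 180° (staggered): Et–COOH gauche; 1.0 = 1.0 kcal/mol.
COOH at 240° (eclipsed): I–H eclipsed, H–H eclipsed, Et–COOH eclipsed; 1.6 + 1.0 + 3.3 = 5.9 kcal/mol.
COOH at 300° (staggered): I–COOH gauche, Et–COOH gauche; 1.1 + 1.0 = 2.1 kcal/mol.
Max at 0° (6.3 kcal/mol), min at 180° (1.0 kcal/mol); barrier = 5.3 kcal/mol.

5.3 kcal/mol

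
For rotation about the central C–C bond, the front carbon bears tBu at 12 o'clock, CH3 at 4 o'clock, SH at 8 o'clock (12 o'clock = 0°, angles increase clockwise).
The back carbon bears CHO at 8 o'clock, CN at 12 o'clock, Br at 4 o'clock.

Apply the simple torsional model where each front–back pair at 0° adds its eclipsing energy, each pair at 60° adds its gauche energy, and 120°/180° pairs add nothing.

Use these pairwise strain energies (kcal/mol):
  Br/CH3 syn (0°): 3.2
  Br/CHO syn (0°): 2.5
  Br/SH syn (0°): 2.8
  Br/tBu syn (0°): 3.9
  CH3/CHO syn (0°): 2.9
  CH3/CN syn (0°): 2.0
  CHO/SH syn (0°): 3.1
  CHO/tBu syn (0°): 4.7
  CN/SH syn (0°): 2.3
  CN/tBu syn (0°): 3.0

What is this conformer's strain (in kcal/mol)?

9.3 kcal/mol

This conformer (eclipsed): tBu–CN eclipsed, CH3–Br eclipsed, SH–CHO eclipsed; 3.0 + 3.2 + 3.1 = 9.3 kcal/mol.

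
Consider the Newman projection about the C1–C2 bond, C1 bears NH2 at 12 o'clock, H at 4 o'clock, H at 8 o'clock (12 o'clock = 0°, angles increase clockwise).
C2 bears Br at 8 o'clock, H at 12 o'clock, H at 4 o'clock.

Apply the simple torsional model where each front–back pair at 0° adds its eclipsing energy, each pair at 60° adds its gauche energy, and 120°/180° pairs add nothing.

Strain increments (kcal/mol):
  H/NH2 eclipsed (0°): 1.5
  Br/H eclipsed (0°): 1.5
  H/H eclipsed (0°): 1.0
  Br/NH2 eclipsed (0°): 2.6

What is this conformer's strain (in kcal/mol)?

This conformer (eclipsed): NH2(0°)/H(0°) eclipsed 1.5; H(120°)/H(120°) eclipsed 1.0; H(240°)/Br(240°) eclipsed 1.5 → 4.0 kcal/mol.

4.0 kcal/mol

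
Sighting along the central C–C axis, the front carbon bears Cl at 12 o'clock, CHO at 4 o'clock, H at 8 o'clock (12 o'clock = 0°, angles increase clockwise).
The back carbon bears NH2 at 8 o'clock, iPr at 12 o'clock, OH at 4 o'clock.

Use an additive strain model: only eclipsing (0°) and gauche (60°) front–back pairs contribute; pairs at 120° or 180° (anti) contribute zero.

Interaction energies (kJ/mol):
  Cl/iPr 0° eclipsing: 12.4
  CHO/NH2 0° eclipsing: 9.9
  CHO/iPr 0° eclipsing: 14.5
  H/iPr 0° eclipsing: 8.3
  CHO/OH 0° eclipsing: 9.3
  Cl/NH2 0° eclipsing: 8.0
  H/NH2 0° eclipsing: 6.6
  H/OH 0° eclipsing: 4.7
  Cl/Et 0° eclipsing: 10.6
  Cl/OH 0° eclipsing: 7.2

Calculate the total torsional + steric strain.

28.3 kJ/mol

This conformer (eclipsed): Cl–iPr eclipsed, CHO–OH eclipsed, H–NH2 eclipsed; 12.4 + 9.3 + 6.6 = 28.3 kJ/mol.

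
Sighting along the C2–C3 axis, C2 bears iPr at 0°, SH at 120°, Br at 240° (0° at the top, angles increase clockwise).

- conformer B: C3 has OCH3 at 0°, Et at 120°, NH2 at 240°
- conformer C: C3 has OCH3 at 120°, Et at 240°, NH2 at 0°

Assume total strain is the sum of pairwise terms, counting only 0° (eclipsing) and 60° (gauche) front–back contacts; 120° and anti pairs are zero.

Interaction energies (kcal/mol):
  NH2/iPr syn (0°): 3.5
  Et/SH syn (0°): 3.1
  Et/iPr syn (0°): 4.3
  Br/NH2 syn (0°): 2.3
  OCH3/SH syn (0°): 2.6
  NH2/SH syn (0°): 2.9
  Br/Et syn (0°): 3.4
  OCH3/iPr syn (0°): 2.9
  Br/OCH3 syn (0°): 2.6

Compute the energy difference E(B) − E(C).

-1.2 kcal/mol

B (eclipsed): iPr(0°)/OCH3(0°) eclipsed 2.9; SH(120°)/Et(120°) eclipsed 3.1; Br(240°)/NH2(240°) eclipsed 2.3 → 8.3 kcal/mol.
C (eclipsed): iPr(0°)/NH2(0°) eclipsed 3.5; SH(120°)/OCH3(120°) eclipsed 2.6; Br(240°)/Et(240°) eclipsed 3.4 → 9.5 kcal/mol.
E(B) − E(C) = 8.3 − 9.5 = -1.2 kcal/mol.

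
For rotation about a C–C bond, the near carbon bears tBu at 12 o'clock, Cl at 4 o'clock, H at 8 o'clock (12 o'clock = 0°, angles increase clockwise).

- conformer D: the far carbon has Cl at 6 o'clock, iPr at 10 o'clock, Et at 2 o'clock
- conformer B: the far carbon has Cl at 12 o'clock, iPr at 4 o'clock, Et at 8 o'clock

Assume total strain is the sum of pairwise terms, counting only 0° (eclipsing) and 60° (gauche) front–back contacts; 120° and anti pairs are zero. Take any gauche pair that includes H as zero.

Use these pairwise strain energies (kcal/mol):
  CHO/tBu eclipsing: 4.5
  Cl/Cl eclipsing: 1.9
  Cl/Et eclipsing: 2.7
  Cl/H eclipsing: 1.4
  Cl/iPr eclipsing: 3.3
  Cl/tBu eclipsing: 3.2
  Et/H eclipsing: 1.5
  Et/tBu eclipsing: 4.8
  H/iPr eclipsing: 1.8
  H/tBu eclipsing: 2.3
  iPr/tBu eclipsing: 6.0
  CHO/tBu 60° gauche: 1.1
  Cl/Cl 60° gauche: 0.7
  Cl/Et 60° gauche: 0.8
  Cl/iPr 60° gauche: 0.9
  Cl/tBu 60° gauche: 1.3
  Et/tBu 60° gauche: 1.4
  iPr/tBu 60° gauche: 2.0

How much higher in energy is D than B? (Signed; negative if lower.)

D (staggered): tBu(0°)/iPr(300°) gauche 2.0; tBu(0°)/Et(60°) gauche 1.4; Cl(120°)/Cl(180°) gauche 0.7; Cl(120°)/Et(60°) gauche 0.8 → 4.9 kcal/mol.
B (eclipsed): tBu(0°)/Cl(0°) eclipsed 3.2; Cl(120°)/iPr(120°) eclipsed 3.3; H(240°)/Et(240°) eclipsed 1.5 → 8.0 kcal/mol.
E(D) − E(B) = 4.9 − 8.0 = -3.1 kcal/mol.

-3.1 kcal/mol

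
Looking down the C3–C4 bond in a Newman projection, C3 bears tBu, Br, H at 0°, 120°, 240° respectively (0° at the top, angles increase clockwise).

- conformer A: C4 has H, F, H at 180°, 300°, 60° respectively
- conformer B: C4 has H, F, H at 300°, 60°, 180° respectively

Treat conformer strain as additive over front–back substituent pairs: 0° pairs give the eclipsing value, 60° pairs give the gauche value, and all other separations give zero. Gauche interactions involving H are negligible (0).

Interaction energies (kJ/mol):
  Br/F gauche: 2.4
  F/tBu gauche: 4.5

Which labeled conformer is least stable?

B

A (staggered): tBu(0°)/F(300°) gauche 4.5 → 4.5 kJ/mol.
B (staggered): tBu(0°)/F(60°) gauche 4.5; Br(120°)/F(60°) gauche 2.4 → 6.9 kJ/mol.
B has the highest total (6.9 kJ/mol).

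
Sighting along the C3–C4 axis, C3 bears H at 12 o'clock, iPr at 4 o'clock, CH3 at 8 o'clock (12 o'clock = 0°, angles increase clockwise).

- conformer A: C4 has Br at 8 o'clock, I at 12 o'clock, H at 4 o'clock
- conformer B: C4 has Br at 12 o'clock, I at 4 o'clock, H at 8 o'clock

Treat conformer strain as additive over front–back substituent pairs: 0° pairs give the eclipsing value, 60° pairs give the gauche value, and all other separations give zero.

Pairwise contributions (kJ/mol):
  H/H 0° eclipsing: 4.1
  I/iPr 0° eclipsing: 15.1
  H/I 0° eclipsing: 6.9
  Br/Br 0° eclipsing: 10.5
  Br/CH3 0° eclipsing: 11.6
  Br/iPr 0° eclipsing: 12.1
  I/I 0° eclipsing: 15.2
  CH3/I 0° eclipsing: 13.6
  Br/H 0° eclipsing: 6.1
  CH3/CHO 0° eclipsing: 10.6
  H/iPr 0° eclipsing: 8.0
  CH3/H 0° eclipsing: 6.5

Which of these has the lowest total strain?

A (eclipsed): H(0°)/I(0°) eclipsed 6.9; iPr(120°)/H(120°) eclipsed 8.0; CH3(240°)/Br(240°) eclipsed 11.6 → 26.5 kJ/mol.
B (eclipsed): H(0°)/Br(0°) eclipsed 6.1; iPr(120°)/I(120°) eclipsed 15.1; CH3(240°)/H(240°) eclipsed 6.5 → 27.7 kJ/mol.
A has the lowest total (26.5 kJ/mol).

A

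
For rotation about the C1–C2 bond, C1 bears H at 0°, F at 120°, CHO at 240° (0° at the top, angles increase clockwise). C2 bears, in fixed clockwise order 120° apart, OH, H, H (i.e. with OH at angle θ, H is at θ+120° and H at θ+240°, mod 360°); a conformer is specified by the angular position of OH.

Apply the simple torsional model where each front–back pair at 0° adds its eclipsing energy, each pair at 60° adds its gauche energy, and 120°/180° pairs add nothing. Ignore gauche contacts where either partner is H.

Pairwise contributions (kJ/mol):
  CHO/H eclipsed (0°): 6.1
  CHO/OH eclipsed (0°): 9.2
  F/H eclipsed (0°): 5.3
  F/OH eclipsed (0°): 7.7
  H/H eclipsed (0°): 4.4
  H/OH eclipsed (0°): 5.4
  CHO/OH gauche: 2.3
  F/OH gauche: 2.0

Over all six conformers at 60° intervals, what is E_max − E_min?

16.9 kJ/mol

OH at 0° is eclipsed. H at 0° is eclipsed with OH at 0° (5.4); F at 120° is eclipsed with H at 120° (5.3); CHO at 240° is eclipsed with H at 240° (6.1). Total 16.8 kJ/mol.
OH at 60° is staggered. F at 120° is gauche with OH at 60° (2.0). Total 2.0 kJ/mol.
OH at 120° is eclipsed. H at 0° is eclipsed with H at 0° (4.4); F at 120° is eclipsed with OH at 120° (7.7); CHO at 240° is eclipsed with H at 240° (6.1). Total 18.2 kJ/mol.
OH at 180° is staggered. F at 120° is gauche with OH at 180° (2.0); CHO at 240° is gauche with OH at 180° (2.3). Total 4.3 kJ/mol.
OH at 240° is eclipsed. H at 0° is eclipsed with H at 0° (4.4); F at 120° is eclipsed with H at 120° (5.3); CHO at 240° is eclipsed with OH at 240° (9.2). Total 18.9 kJ/mol.
OH at 300° is staggered. CHO at 240° is gauche with OH at 300° (2.3). Total 2.3 kJ/mol.
Max at 240° (18.9 kJ/mol), min at 60° (2.0 kJ/mol); barrier = 16.9 kJ/mol.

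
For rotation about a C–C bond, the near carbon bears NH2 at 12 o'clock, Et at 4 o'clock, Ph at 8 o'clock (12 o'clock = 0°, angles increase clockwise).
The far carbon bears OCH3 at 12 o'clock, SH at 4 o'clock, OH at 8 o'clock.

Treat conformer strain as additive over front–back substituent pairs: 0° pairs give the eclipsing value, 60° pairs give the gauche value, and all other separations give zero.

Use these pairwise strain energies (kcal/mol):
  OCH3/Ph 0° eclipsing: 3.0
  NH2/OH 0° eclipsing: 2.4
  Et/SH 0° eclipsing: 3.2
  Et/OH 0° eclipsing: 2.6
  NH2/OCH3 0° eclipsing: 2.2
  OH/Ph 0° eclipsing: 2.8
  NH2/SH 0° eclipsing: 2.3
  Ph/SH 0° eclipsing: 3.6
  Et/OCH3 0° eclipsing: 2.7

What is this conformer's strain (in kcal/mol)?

This conformer is eclipsed. NH2 at 0° is eclipsed with OCH3 at 0° (2.2); Et at 120° is eclipsed with SH at 120° (3.2); Ph at 240° is eclipsed with OH at 240° (2.8). Total 8.2 kcal/mol.

8.2 kcal/mol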